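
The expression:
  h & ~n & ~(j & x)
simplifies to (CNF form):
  h & ~n & (~j | ~x)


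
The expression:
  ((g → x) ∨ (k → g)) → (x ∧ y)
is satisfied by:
  {x: True, y: True}


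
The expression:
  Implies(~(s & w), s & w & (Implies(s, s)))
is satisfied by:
  {w: True, s: True}


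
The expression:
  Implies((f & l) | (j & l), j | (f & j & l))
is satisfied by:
  {j: True, l: False, f: False}
  {l: False, f: False, j: False}
  {f: True, j: True, l: False}
  {f: True, l: False, j: False}
  {j: True, l: True, f: False}
  {l: True, j: False, f: False}
  {f: True, l: True, j: True}


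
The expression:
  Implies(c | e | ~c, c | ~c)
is always true.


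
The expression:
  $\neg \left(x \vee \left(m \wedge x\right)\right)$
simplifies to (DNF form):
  $\neg x$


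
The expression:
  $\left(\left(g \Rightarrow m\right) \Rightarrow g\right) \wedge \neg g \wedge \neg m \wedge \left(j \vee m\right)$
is never true.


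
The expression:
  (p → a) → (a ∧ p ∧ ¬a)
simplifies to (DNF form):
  p ∧ ¬a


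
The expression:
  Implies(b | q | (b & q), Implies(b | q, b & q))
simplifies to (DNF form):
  (b & q) | (~b & ~q)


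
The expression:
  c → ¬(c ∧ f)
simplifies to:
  ¬c ∨ ¬f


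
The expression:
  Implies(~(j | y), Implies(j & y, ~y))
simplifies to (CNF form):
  True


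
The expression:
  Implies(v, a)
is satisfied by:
  {a: True, v: False}
  {v: False, a: False}
  {v: True, a: True}


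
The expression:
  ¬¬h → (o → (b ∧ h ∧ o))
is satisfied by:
  {b: True, h: False, o: False}
  {h: False, o: False, b: False}
  {b: True, o: True, h: False}
  {o: True, h: False, b: False}
  {b: True, h: True, o: False}
  {h: True, b: False, o: False}
  {b: True, o: True, h: True}


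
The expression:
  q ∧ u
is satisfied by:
  {u: True, q: True}


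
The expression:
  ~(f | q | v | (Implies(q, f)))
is never true.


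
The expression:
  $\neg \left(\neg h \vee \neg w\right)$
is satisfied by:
  {h: True, w: True}


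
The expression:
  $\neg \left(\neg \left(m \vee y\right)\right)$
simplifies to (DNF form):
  $m \vee y$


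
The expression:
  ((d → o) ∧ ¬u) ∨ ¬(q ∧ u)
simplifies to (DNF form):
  ¬q ∨ ¬u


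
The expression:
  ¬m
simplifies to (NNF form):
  ¬m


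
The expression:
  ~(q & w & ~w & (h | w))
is always true.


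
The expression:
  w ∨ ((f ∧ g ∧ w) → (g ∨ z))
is always true.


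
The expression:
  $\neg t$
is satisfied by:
  {t: False}


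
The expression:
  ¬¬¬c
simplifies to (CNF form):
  ¬c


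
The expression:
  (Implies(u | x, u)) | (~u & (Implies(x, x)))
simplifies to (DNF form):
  True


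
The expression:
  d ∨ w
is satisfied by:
  {d: True, w: True}
  {d: True, w: False}
  {w: True, d: False}


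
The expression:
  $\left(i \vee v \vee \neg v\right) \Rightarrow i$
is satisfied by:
  {i: True}


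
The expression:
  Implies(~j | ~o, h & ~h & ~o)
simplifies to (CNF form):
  j & o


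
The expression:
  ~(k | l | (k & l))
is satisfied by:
  {l: False, k: False}


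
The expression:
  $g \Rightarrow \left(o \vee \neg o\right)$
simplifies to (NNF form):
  $\text{True}$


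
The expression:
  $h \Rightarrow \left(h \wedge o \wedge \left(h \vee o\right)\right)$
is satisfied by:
  {o: True, h: False}
  {h: False, o: False}
  {h: True, o: True}


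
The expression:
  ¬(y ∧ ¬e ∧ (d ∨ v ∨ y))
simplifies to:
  e ∨ ¬y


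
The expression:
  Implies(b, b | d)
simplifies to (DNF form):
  True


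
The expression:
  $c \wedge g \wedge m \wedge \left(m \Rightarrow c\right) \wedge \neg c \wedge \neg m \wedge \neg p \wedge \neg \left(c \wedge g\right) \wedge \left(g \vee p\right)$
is never true.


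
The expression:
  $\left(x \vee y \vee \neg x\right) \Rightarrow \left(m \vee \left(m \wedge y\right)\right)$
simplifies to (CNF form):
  $m$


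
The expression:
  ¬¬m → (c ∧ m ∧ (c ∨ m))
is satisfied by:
  {c: True, m: False}
  {m: False, c: False}
  {m: True, c: True}


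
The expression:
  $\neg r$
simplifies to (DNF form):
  $\neg r$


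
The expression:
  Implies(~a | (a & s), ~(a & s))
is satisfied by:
  {s: False, a: False}
  {a: True, s: False}
  {s: True, a: False}


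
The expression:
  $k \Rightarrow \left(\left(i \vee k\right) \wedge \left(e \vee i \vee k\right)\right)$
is always true.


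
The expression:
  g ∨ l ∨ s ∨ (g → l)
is always true.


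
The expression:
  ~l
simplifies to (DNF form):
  ~l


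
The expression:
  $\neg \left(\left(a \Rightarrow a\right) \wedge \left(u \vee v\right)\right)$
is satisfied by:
  {u: False, v: False}


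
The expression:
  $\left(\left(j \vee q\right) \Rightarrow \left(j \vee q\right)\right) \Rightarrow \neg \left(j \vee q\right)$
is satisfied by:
  {q: False, j: False}


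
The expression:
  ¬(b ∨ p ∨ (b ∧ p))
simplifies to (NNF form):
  ¬b ∧ ¬p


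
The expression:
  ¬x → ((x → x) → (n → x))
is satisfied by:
  {x: True, n: False}
  {n: False, x: False}
  {n: True, x: True}


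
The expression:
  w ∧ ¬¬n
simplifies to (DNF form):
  n ∧ w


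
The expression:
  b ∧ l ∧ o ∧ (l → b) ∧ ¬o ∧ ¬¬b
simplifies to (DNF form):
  False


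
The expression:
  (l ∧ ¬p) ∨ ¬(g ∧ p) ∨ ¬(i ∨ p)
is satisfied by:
  {p: False, g: False}
  {g: True, p: False}
  {p: True, g: False}


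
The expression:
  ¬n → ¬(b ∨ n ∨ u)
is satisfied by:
  {n: True, b: False, u: False}
  {n: True, u: True, b: False}
  {n: True, b: True, u: False}
  {n: True, u: True, b: True}
  {u: False, b: False, n: False}


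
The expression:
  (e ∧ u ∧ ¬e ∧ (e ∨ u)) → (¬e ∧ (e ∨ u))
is always true.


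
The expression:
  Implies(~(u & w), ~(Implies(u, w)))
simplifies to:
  u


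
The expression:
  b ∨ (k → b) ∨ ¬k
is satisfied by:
  {b: True, k: False}
  {k: False, b: False}
  {k: True, b: True}


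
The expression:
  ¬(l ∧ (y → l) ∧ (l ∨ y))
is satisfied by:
  {l: False}


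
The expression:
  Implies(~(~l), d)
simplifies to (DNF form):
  d | ~l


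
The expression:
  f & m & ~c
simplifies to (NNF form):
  f & m & ~c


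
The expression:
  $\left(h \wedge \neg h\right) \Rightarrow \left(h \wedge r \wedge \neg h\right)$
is always true.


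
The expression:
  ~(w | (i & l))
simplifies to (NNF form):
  ~w & (~i | ~l)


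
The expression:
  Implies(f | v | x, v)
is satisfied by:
  {v: True, x: False, f: False}
  {f: True, v: True, x: False}
  {v: True, x: True, f: False}
  {f: True, v: True, x: True}
  {f: False, x: False, v: False}


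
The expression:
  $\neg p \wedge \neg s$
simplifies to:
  $\neg p \wedge \neg s$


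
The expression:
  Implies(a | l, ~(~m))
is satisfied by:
  {m: True, l: False, a: False}
  {a: True, m: True, l: False}
  {m: True, l: True, a: False}
  {a: True, m: True, l: True}
  {a: False, l: False, m: False}


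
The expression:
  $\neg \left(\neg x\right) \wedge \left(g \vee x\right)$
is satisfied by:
  {x: True}


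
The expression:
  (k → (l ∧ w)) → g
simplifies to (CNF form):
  (g ∨ k) ∧ (g ∨ k ∨ ¬l) ∧ (g ∨ k ∨ ¬w) ∧ (g ∨ ¬l ∨ ¬w)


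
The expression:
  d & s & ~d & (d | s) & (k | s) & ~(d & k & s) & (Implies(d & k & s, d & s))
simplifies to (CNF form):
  False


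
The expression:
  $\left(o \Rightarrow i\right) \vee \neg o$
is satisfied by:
  {i: True, o: False}
  {o: False, i: False}
  {o: True, i: True}


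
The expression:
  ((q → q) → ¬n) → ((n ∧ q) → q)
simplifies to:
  True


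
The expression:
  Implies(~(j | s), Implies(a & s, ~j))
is always true.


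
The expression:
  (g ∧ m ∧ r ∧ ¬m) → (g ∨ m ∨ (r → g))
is always true.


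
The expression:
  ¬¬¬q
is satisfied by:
  {q: False}


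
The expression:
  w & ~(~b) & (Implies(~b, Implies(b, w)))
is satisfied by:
  {w: True, b: True}


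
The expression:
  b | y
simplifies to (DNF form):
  b | y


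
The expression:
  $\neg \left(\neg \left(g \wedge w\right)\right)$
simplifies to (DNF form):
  $g \wedge w$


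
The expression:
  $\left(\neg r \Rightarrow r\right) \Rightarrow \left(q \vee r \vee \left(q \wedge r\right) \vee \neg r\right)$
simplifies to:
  $\text{True}$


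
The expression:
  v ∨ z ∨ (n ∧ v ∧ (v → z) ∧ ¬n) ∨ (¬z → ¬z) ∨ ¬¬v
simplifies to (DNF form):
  True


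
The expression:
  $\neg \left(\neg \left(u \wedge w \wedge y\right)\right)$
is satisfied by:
  {u: True, w: True, y: True}


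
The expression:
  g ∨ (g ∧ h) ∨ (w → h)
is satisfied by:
  {g: True, h: True, w: False}
  {g: True, w: False, h: False}
  {h: True, w: False, g: False}
  {h: False, w: False, g: False}
  {g: True, h: True, w: True}
  {g: True, w: True, h: False}
  {h: True, w: True, g: False}


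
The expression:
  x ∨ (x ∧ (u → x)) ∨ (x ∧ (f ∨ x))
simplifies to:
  x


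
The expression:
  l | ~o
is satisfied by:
  {l: True, o: False}
  {o: False, l: False}
  {o: True, l: True}


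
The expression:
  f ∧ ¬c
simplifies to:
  f ∧ ¬c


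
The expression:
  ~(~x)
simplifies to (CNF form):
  x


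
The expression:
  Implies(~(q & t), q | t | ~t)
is always true.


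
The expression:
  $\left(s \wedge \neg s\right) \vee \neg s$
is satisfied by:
  {s: False}


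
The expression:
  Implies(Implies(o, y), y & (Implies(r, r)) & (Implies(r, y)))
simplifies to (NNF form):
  o | y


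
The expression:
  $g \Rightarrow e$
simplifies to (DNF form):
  $e \vee \neg g$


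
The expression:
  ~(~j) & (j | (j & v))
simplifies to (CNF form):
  j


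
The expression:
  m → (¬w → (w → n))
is always true.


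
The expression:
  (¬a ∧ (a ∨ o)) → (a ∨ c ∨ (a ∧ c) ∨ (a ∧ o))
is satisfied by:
  {a: True, c: True, o: False}
  {a: True, o: False, c: False}
  {c: True, o: False, a: False}
  {c: False, o: False, a: False}
  {a: True, c: True, o: True}
  {a: True, o: True, c: False}
  {c: True, o: True, a: False}


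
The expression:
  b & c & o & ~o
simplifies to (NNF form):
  False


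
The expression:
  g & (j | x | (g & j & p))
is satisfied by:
  {x: True, j: True, g: True}
  {x: True, g: True, j: False}
  {j: True, g: True, x: False}


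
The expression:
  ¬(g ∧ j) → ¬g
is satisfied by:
  {j: True, g: False}
  {g: False, j: False}
  {g: True, j: True}


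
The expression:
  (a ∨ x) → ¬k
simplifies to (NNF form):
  (¬a ∧ ¬x) ∨ ¬k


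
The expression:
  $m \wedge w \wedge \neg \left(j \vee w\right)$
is never true.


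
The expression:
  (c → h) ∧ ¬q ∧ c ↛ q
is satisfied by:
  {h: True, c: True, q: False}


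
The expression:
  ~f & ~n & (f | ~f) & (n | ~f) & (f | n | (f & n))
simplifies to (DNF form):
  False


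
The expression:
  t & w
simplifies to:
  t & w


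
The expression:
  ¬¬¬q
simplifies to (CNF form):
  ¬q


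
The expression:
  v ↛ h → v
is always true.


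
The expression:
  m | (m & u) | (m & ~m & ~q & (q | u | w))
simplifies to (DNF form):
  m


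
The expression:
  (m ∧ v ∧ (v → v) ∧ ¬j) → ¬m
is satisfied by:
  {j: True, m: False, v: False}
  {j: False, m: False, v: False}
  {v: True, j: True, m: False}
  {v: True, j: False, m: False}
  {m: True, j: True, v: False}
  {m: True, j: False, v: False}
  {m: True, v: True, j: True}


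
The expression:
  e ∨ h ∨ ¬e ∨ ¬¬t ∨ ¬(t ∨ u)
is always true.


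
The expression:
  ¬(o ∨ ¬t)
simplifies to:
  t ∧ ¬o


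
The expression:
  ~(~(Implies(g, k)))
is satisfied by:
  {k: True, g: False}
  {g: False, k: False}
  {g: True, k: True}


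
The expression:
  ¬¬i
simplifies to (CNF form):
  i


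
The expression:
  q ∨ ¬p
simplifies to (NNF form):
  q ∨ ¬p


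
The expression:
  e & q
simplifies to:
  e & q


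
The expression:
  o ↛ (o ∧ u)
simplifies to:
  o ∧ ¬u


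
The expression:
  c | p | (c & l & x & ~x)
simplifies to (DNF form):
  c | p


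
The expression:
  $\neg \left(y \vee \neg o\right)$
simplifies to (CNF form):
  $o \wedge \neg y$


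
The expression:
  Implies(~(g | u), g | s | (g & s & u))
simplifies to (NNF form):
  g | s | u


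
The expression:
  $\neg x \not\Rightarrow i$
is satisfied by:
  {x: False, i: False}


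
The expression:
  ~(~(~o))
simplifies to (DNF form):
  ~o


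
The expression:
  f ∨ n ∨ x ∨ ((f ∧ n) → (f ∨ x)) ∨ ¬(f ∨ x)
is always true.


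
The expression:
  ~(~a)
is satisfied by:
  {a: True}


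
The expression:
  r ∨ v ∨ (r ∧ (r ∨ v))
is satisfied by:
  {r: True, v: True}
  {r: True, v: False}
  {v: True, r: False}


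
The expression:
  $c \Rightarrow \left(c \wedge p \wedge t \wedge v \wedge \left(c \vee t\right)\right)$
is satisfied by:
  {p: True, t: True, v: True, c: False}
  {p: True, t: True, v: False, c: False}
  {p: True, v: True, t: False, c: False}
  {p: True, v: False, t: False, c: False}
  {t: True, v: True, p: False, c: False}
  {t: True, p: False, v: False, c: False}
  {t: False, v: True, p: False, c: False}
  {t: False, p: False, v: False, c: False}
  {p: True, c: True, t: True, v: True}


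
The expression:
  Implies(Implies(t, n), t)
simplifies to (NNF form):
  t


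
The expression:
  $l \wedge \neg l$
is never true.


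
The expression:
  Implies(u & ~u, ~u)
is always true.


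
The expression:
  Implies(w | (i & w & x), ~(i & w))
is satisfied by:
  {w: False, i: False}
  {i: True, w: False}
  {w: True, i: False}


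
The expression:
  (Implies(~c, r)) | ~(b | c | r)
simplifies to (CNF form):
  c | r | ~b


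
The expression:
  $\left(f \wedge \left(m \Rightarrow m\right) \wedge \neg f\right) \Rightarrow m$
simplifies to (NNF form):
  $\text{True}$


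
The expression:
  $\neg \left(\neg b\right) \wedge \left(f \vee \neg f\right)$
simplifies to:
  $b$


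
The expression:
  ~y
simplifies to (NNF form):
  ~y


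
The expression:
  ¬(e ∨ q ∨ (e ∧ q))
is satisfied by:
  {q: False, e: False}


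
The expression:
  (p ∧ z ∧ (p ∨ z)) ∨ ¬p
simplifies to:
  z ∨ ¬p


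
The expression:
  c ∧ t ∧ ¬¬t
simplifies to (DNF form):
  c ∧ t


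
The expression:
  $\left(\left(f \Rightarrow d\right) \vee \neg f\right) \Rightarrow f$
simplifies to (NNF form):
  $f$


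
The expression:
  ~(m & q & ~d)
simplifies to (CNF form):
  d | ~m | ~q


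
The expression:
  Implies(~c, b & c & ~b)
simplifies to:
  c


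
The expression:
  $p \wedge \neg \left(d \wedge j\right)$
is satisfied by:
  {p: True, d: False, j: False}
  {j: True, p: True, d: False}
  {d: True, p: True, j: False}


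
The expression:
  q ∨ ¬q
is always true.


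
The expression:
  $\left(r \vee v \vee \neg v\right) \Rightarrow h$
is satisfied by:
  {h: True}


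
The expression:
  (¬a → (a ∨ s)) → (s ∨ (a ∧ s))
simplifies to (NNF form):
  s ∨ ¬a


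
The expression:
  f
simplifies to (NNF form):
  f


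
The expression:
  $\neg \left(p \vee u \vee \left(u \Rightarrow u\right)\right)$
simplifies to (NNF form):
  $\text{False}$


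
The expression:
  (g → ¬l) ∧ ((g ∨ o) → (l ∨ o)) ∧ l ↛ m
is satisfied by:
  {l: True, g: False, m: False}


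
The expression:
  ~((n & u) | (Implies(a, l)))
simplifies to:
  a & ~l & (~n | ~u)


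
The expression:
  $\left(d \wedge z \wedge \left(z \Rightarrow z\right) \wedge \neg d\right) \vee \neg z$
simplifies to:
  $\neg z$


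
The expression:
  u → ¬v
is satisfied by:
  {u: False, v: False}
  {v: True, u: False}
  {u: True, v: False}


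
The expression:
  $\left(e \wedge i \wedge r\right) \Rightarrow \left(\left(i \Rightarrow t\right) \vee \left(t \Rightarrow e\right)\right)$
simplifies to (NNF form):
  $\text{True}$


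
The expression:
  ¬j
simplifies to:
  ¬j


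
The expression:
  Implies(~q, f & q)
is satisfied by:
  {q: True}


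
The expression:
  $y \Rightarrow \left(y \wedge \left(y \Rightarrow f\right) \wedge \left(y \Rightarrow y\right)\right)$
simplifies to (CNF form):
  $f \vee \neg y$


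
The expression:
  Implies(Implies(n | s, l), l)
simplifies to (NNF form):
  l | n | s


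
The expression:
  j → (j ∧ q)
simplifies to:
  q ∨ ¬j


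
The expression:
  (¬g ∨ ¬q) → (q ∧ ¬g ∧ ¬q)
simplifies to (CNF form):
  g ∧ q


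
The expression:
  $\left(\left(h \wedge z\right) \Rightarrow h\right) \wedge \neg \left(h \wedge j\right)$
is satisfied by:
  {h: False, j: False}
  {j: True, h: False}
  {h: True, j: False}


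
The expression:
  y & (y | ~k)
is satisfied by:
  {y: True}


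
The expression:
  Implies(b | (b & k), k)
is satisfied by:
  {k: True, b: False}
  {b: False, k: False}
  {b: True, k: True}


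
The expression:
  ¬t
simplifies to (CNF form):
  ¬t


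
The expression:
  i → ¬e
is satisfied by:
  {e: False, i: False}
  {i: True, e: False}
  {e: True, i: False}


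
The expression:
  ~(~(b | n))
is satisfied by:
  {n: True, b: True}
  {n: True, b: False}
  {b: True, n: False}


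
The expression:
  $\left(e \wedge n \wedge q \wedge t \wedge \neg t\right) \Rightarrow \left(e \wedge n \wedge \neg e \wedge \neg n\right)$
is always true.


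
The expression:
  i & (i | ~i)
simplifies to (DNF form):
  i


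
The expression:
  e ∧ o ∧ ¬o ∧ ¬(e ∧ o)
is never true.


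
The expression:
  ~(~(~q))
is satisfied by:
  {q: False}


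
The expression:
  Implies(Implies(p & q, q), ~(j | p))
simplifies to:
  ~j & ~p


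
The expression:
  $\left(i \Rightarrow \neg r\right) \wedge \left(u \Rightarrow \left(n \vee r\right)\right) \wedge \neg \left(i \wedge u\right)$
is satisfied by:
  {n: True, u: False, i: False, r: False}
  {n: False, u: False, i: False, r: False}
  {r: True, n: True, u: False, i: False}
  {r: True, n: False, u: False, i: False}
  {u: True, n: True, r: False, i: False}
  {r: True, u: True, n: True, i: False}
  {r: True, u: True, n: False, i: False}
  {i: True, n: True, u: False, r: False}
  {i: True, n: False, u: False, r: False}


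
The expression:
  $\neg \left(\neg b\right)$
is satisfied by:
  {b: True}


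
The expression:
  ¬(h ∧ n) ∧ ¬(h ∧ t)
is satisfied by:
  {t: False, h: False, n: False}
  {n: True, t: False, h: False}
  {t: True, n: False, h: False}
  {n: True, t: True, h: False}
  {h: True, n: False, t: False}


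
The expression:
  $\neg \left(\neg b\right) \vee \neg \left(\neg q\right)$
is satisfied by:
  {b: True, q: True}
  {b: True, q: False}
  {q: True, b: False}


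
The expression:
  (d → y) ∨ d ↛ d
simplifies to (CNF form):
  y ∨ ¬d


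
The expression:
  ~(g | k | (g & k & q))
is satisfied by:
  {g: False, k: False}


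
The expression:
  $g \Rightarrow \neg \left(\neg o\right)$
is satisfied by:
  {o: True, g: False}
  {g: False, o: False}
  {g: True, o: True}


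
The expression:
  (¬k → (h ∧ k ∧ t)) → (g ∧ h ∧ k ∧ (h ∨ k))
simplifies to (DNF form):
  (g ∧ h) ∨ ¬k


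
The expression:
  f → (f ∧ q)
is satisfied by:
  {q: True, f: False}
  {f: False, q: False}
  {f: True, q: True}


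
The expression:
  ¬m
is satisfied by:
  {m: False}


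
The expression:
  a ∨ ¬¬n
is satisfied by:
  {n: True, a: True}
  {n: True, a: False}
  {a: True, n: False}


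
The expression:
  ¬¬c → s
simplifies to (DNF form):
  s ∨ ¬c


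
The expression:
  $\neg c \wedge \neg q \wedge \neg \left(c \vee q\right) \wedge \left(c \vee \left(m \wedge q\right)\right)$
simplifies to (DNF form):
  $\text{False}$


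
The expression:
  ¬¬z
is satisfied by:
  {z: True}


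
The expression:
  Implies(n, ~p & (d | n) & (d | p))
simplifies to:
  ~n | (d & ~p)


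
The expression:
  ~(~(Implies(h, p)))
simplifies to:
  p | ~h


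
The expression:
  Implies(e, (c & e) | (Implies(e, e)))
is always true.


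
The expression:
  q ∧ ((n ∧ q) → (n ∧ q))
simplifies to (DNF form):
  q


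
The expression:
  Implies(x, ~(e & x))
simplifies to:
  ~e | ~x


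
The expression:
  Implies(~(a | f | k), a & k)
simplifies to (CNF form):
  a | f | k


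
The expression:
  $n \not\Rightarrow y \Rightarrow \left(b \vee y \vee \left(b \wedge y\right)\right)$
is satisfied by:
  {b: True, y: True, n: False}
  {b: True, n: False, y: False}
  {y: True, n: False, b: False}
  {y: False, n: False, b: False}
  {b: True, y: True, n: True}
  {b: True, n: True, y: False}
  {y: True, n: True, b: False}


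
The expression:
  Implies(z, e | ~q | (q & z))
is always true.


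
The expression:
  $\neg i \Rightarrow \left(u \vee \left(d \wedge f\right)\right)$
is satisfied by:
  {i: True, d: True, u: True, f: True}
  {i: True, d: True, u: True, f: False}
  {i: True, u: True, f: True, d: False}
  {i: True, u: True, f: False, d: False}
  {i: True, d: True, f: True, u: False}
  {i: True, d: True, f: False, u: False}
  {i: True, f: True, u: False, d: False}
  {i: True, f: False, u: False, d: False}
  {d: True, u: True, f: True, i: False}
  {d: True, u: True, f: False, i: False}
  {u: True, f: True, i: False, d: False}
  {u: True, i: False, f: False, d: False}
  {d: True, f: True, i: False, u: False}


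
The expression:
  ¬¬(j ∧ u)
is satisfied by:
  {j: True, u: True}


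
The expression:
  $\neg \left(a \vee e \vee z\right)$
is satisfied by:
  {e: False, z: False, a: False}


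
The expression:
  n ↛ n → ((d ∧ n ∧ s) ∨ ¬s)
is always true.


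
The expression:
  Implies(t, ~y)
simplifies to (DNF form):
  ~t | ~y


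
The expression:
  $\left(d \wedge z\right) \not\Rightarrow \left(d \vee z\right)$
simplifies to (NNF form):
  $\text{False}$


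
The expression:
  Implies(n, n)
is always true.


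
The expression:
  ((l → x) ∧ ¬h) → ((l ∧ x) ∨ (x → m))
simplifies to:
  h ∨ l ∨ m ∨ ¬x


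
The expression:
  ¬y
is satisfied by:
  {y: False}


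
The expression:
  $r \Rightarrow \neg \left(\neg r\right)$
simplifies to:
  $\text{True}$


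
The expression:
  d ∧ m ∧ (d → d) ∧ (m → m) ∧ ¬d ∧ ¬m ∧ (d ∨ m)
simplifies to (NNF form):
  False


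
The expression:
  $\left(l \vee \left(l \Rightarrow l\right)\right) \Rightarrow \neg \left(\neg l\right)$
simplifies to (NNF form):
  $l$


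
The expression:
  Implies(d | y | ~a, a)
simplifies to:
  a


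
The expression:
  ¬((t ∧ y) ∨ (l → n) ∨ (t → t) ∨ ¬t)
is never true.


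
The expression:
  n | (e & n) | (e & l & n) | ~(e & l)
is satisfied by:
  {n: True, l: False, e: False}
  {l: False, e: False, n: False}
  {n: True, e: True, l: False}
  {e: True, l: False, n: False}
  {n: True, l: True, e: False}
  {l: True, n: False, e: False}
  {n: True, e: True, l: True}


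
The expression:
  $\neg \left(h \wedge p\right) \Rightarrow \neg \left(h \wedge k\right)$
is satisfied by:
  {p: True, h: False, k: False}
  {h: False, k: False, p: False}
  {p: True, k: True, h: False}
  {k: True, h: False, p: False}
  {p: True, h: True, k: False}
  {h: True, p: False, k: False}
  {p: True, k: True, h: True}


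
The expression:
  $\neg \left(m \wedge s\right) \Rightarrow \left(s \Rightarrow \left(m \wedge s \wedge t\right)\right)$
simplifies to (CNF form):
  $m \vee \neg s$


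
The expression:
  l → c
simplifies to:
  c ∨ ¬l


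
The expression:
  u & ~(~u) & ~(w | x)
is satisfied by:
  {u: True, x: False, w: False}


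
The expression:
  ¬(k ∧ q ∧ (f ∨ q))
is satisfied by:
  {k: False, q: False}
  {q: True, k: False}
  {k: True, q: False}


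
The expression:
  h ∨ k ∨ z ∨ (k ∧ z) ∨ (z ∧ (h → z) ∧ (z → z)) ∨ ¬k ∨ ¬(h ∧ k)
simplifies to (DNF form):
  True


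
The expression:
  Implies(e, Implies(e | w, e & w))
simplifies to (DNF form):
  w | ~e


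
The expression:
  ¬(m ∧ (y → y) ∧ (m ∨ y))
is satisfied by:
  {m: False}


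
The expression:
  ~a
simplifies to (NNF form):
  ~a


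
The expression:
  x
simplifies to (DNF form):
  x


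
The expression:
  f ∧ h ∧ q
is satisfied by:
  {h: True, f: True, q: True}


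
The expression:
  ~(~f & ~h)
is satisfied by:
  {h: True, f: True}
  {h: True, f: False}
  {f: True, h: False}


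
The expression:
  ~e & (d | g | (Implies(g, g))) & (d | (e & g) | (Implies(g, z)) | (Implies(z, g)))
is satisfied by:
  {e: False}


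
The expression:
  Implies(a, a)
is always true.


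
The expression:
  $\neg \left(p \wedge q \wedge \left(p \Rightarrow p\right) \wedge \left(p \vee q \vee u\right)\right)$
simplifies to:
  $\neg p \vee \neg q$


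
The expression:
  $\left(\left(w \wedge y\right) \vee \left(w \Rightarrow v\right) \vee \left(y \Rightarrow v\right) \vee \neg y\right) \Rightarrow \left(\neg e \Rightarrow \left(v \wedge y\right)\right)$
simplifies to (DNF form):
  $e \vee \left(v \wedge y\right)$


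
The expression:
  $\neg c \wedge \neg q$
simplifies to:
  $\neg c \wedge \neg q$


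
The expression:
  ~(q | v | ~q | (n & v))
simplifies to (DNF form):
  False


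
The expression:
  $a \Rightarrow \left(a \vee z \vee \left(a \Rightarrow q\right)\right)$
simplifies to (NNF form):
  $\text{True}$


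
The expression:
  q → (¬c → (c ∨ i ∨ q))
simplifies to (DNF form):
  True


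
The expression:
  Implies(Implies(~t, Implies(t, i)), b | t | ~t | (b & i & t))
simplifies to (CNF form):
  True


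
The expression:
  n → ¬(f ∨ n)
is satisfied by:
  {n: False}


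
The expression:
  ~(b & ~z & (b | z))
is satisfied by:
  {z: True, b: False}
  {b: False, z: False}
  {b: True, z: True}


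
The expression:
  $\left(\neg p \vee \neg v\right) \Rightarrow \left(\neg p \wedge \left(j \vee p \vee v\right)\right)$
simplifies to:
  $v \vee \left(j \wedge \neg p\right)$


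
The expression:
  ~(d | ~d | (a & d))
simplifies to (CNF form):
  False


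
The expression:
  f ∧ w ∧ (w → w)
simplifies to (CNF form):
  f ∧ w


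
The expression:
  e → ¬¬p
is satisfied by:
  {p: True, e: False}
  {e: False, p: False}
  {e: True, p: True}


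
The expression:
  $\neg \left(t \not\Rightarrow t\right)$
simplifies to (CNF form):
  $\text{True}$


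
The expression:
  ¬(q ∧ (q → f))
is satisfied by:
  {q: False, f: False}
  {f: True, q: False}
  {q: True, f: False}


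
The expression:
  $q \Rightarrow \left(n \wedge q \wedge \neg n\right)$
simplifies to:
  $\neg q$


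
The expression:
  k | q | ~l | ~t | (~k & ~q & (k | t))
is always true.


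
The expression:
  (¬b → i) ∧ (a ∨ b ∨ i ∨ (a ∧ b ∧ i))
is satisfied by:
  {i: True, b: True}
  {i: True, b: False}
  {b: True, i: False}


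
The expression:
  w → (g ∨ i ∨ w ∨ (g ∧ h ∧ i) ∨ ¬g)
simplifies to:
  True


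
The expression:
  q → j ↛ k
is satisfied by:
  {j: True, q: False, k: False}
  {j: False, q: False, k: False}
  {k: True, j: True, q: False}
  {k: True, j: False, q: False}
  {q: True, j: True, k: False}


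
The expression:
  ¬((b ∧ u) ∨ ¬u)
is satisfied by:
  {u: True, b: False}


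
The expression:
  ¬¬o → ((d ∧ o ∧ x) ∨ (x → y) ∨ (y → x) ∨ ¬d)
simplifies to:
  True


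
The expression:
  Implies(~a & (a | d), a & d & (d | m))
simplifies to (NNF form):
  a | ~d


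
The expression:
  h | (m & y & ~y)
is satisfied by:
  {h: True}


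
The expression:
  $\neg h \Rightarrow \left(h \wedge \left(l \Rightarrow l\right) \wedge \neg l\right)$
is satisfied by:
  {h: True}


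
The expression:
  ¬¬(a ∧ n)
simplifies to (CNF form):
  a ∧ n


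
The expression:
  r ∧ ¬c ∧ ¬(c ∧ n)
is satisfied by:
  {r: True, c: False}


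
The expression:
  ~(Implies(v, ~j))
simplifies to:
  j & v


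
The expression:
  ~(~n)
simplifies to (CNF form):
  n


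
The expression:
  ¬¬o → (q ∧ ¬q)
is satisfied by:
  {o: False}


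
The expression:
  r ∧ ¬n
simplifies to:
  r ∧ ¬n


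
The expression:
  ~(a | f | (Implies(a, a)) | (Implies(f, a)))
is never true.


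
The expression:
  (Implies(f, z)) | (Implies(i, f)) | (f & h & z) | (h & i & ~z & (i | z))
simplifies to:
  True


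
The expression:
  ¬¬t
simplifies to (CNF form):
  t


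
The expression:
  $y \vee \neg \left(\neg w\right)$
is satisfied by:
  {y: True, w: True}
  {y: True, w: False}
  {w: True, y: False}


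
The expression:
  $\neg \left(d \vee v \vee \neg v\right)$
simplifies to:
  $\text{False}$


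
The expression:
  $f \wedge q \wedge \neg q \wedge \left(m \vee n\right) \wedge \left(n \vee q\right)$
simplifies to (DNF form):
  $\text{False}$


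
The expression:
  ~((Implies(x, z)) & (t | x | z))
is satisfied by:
  {x: True, z: False, t: False}
  {z: False, t: False, x: False}
  {x: True, t: True, z: False}


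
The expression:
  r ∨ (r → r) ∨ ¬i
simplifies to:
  True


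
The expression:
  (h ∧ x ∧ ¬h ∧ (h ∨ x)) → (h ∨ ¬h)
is always true.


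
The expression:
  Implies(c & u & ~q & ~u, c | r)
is always true.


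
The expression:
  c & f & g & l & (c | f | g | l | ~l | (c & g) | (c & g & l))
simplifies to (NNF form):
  c & f & g & l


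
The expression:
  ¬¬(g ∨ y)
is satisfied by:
  {y: True, g: True}
  {y: True, g: False}
  {g: True, y: False}


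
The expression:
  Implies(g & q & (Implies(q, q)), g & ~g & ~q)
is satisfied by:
  {g: False, q: False}
  {q: True, g: False}
  {g: True, q: False}


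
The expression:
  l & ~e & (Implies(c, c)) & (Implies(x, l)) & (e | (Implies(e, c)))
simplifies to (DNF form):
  l & ~e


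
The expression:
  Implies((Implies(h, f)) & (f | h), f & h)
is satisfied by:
  {h: True, f: False}
  {f: False, h: False}
  {f: True, h: True}


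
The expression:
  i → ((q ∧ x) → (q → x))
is always true.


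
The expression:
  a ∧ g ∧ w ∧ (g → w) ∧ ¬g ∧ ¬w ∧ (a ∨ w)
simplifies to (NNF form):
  False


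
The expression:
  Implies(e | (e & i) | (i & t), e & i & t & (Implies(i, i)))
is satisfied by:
  {t: False, e: False, i: False}
  {i: True, t: False, e: False}
  {t: True, i: False, e: False}
  {i: True, e: True, t: True}


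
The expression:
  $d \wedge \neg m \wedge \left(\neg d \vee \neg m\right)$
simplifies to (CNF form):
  $d \wedge \neg m$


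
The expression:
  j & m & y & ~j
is never true.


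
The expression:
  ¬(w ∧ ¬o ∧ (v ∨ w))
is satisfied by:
  {o: True, w: False}
  {w: False, o: False}
  {w: True, o: True}


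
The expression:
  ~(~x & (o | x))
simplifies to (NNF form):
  x | ~o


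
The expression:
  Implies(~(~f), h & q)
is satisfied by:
  {h: True, q: True, f: False}
  {h: True, q: False, f: False}
  {q: True, h: False, f: False}
  {h: False, q: False, f: False}
  {f: True, h: True, q: True}


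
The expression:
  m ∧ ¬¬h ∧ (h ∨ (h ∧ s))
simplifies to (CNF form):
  h ∧ m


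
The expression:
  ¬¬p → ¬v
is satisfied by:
  {p: False, v: False}
  {v: True, p: False}
  {p: True, v: False}


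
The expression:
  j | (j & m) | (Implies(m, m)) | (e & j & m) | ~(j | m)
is always true.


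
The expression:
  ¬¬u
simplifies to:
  u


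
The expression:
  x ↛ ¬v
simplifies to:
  v ∧ x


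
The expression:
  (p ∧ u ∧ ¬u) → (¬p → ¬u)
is always true.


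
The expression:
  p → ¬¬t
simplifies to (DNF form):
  t ∨ ¬p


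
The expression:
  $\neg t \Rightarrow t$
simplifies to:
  $t$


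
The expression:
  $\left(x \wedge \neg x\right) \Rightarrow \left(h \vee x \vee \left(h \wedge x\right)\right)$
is always true.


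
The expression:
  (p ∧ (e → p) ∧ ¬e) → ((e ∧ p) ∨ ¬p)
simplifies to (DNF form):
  e ∨ ¬p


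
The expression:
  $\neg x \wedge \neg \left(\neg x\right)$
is never true.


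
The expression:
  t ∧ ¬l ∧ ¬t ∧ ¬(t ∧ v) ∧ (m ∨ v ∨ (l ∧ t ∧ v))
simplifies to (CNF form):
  False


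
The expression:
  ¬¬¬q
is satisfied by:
  {q: False}


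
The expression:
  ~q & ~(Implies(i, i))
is never true.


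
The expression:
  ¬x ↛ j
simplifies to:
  ¬j ∧ ¬x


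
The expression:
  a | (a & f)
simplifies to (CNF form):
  a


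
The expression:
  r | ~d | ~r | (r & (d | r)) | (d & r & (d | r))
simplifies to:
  True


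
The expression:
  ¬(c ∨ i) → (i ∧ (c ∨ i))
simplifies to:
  c ∨ i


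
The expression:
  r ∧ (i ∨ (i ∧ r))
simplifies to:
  i ∧ r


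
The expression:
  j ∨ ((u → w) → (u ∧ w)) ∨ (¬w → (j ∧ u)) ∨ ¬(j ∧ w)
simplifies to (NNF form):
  True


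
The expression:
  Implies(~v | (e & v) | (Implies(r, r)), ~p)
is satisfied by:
  {p: False}


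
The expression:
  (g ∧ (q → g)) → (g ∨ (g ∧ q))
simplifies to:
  True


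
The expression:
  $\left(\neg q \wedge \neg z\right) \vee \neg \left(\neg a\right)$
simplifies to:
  $a \vee \left(\neg q \wedge \neg z\right)$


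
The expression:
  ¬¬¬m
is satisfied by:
  {m: False}


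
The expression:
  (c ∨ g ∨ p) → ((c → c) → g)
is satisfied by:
  {g: True, c: False, p: False}
  {g: True, p: True, c: False}
  {g: True, c: True, p: False}
  {g: True, p: True, c: True}
  {p: False, c: False, g: False}


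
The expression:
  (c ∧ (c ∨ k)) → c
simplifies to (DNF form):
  True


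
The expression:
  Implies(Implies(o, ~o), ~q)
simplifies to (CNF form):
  o | ~q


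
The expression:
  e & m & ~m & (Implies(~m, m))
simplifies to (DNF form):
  False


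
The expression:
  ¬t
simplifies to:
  ¬t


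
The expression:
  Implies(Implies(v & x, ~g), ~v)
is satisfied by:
  {x: True, g: True, v: False}
  {x: True, g: False, v: False}
  {g: True, x: False, v: False}
  {x: False, g: False, v: False}
  {x: True, v: True, g: True}


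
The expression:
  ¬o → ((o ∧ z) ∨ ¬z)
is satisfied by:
  {o: True, z: False}
  {z: False, o: False}
  {z: True, o: True}


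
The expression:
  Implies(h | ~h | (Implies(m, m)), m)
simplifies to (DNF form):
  m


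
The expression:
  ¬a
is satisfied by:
  {a: False}


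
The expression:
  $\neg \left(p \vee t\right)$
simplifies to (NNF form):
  $\neg p \wedge \neg t$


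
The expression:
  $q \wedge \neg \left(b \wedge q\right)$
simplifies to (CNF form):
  $q \wedge \neg b$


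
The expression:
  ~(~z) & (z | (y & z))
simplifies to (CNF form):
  z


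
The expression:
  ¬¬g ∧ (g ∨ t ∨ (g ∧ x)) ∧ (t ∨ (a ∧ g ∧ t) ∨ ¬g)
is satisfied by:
  {t: True, g: True}


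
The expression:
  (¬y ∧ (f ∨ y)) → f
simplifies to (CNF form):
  True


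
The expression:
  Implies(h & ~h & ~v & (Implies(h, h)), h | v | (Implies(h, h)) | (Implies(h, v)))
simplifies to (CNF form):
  True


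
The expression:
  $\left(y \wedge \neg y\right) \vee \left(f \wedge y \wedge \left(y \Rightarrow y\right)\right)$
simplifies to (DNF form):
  $f \wedge y$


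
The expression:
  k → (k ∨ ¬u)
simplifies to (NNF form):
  True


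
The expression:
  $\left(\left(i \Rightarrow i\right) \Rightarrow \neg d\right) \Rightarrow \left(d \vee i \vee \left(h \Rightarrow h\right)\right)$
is always true.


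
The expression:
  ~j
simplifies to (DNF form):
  ~j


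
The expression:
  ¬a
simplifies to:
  ¬a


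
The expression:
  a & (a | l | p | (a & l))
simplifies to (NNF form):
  a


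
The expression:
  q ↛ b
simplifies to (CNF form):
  q ∧ ¬b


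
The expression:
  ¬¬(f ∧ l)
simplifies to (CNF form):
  f ∧ l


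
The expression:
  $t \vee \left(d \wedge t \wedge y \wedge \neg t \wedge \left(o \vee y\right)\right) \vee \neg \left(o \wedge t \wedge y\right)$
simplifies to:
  $\text{True}$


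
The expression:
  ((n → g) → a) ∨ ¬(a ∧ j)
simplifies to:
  True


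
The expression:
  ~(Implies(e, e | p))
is never true.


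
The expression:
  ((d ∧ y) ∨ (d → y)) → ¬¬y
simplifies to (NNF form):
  d ∨ y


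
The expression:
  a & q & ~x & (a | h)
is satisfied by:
  {a: True, q: True, x: False}


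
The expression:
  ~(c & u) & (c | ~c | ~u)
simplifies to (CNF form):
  ~c | ~u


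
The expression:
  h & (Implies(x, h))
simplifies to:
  h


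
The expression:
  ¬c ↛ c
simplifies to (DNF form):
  True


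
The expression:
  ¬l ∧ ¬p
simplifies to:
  ¬l ∧ ¬p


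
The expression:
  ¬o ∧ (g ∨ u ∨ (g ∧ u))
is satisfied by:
  {u: True, g: True, o: False}
  {u: True, o: False, g: False}
  {g: True, o: False, u: False}


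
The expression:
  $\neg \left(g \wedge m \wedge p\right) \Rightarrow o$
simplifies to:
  $o \vee \left(g \wedge m \wedge p\right)$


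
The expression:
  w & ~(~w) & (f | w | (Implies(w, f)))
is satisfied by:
  {w: True}


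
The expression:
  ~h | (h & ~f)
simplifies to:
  ~f | ~h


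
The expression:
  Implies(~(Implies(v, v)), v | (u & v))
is always true.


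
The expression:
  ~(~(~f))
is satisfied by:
  {f: False}


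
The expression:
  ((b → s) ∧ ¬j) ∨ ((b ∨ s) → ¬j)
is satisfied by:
  {s: False, j: False, b: False}
  {b: True, s: False, j: False}
  {s: True, b: False, j: False}
  {b: True, s: True, j: False}
  {j: True, b: False, s: False}


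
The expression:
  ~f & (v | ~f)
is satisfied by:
  {f: False}


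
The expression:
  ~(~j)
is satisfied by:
  {j: True}


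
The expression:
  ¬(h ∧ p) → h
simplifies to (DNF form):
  h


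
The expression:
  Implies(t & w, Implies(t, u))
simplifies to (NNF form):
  u | ~t | ~w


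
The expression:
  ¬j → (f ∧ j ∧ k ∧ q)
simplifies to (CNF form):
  j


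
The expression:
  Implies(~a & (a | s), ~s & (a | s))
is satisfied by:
  {a: True, s: False}
  {s: False, a: False}
  {s: True, a: True}


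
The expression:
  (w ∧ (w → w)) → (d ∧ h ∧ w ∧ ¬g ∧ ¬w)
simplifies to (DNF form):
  ¬w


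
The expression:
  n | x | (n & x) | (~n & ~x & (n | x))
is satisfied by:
  {n: True, x: True}
  {n: True, x: False}
  {x: True, n: False}
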